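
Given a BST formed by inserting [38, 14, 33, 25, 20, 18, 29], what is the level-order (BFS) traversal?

Tree insertion order: [38, 14, 33, 25, 20, 18, 29]
Tree (level-order array): [38, 14, None, None, 33, 25, None, 20, 29, 18]
BFS from the root, enqueuing left then right child of each popped node:
  queue [38] -> pop 38, enqueue [14], visited so far: [38]
  queue [14] -> pop 14, enqueue [33], visited so far: [38, 14]
  queue [33] -> pop 33, enqueue [25], visited so far: [38, 14, 33]
  queue [25] -> pop 25, enqueue [20, 29], visited so far: [38, 14, 33, 25]
  queue [20, 29] -> pop 20, enqueue [18], visited so far: [38, 14, 33, 25, 20]
  queue [29, 18] -> pop 29, enqueue [none], visited so far: [38, 14, 33, 25, 20, 29]
  queue [18] -> pop 18, enqueue [none], visited so far: [38, 14, 33, 25, 20, 29, 18]
Result: [38, 14, 33, 25, 20, 29, 18]


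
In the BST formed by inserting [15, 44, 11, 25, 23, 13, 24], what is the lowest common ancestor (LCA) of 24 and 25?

Tree insertion order: [15, 44, 11, 25, 23, 13, 24]
Tree (level-order array): [15, 11, 44, None, 13, 25, None, None, None, 23, None, None, 24]
In a BST, the LCA of p=24, q=25 is the first node v on the
root-to-leaf path with p <= v <= q (go left if both < v, right if both > v).
Walk from root:
  at 15: both 24 and 25 > 15, go right
  at 44: both 24 and 25 < 44, go left
  at 25: 24 <= 25 <= 25, this is the LCA
LCA = 25


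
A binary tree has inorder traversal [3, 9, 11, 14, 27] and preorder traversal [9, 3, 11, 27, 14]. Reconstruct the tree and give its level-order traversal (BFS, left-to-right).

Inorder:  [3, 9, 11, 14, 27]
Preorder: [9, 3, 11, 27, 14]
Algorithm: preorder visits root first, so consume preorder in order;
for each root, split the current inorder slice at that value into
left-subtree inorder and right-subtree inorder, then recurse.
Recursive splits:
  root=9; inorder splits into left=[3], right=[11, 14, 27]
  root=3; inorder splits into left=[], right=[]
  root=11; inorder splits into left=[], right=[14, 27]
  root=27; inorder splits into left=[14], right=[]
  root=14; inorder splits into left=[], right=[]
Reconstructed level-order: [9, 3, 11, 27, 14]


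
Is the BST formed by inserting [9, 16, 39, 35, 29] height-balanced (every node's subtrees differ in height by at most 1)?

Tree (level-order array): [9, None, 16, None, 39, 35, None, 29]
Definition: a tree is height-balanced if, at every node, |h(left) - h(right)| <= 1 (empty subtree has height -1).
Bottom-up per-node check:
  node 29: h_left=-1, h_right=-1, diff=0 [OK], height=0
  node 35: h_left=0, h_right=-1, diff=1 [OK], height=1
  node 39: h_left=1, h_right=-1, diff=2 [FAIL (|1--1|=2 > 1)], height=2
  node 16: h_left=-1, h_right=2, diff=3 [FAIL (|-1-2|=3 > 1)], height=3
  node 9: h_left=-1, h_right=3, diff=4 [FAIL (|-1-3|=4 > 1)], height=4
Node 39 violates the condition: |1 - -1| = 2 > 1.
Result: Not balanced


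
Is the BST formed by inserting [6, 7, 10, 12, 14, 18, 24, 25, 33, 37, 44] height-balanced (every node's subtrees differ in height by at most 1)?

Tree (level-order array): [6, None, 7, None, 10, None, 12, None, 14, None, 18, None, 24, None, 25, None, 33, None, 37, None, 44]
Definition: a tree is height-balanced if, at every node, |h(left) - h(right)| <= 1 (empty subtree has height -1).
Bottom-up per-node check:
  node 44: h_left=-1, h_right=-1, diff=0 [OK], height=0
  node 37: h_left=-1, h_right=0, diff=1 [OK], height=1
  node 33: h_left=-1, h_right=1, diff=2 [FAIL (|-1-1|=2 > 1)], height=2
  node 25: h_left=-1, h_right=2, diff=3 [FAIL (|-1-2|=3 > 1)], height=3
  node 24: h_left=-1, h_right=3, diff=4 [FAIL (|-1-3|=4 > 1)], height=4
  node 18: h_left=-1, h_right=4, diff=5 [FAIL (|-1-4|=5 > 1)], height=5
  node 14: h_left=-1, h_right=5, diff=6 [FAIL (|-1-5|=6 > 1)], height=6
  node 12: h_left=-1, h_right=6, diff=7 [FAIL (|-1-6|=7 > 1)], height=7
  node 10: h_left=-1, h_right=7, diff=8 [FAIL (|-1-7|=8 > 1)], height=8
  node 7: h_left=-1, h_right=8, diff=9 [FAIL (|-1-8|=9 > 1)], height=9
  node 6: h_left=-1, h_right=9, diff=10 [FAIL (|-1-9|=10 > 1)], height=10
Node 33 violates the condition: |-1 - 1| = 2 > 1.
Result: Not balanced


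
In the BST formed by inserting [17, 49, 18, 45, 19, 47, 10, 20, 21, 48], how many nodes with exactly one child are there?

Tree built from: [17, 49, 18, 45, 19, 47, 10, 20, 21, 48]
Tree (level-order array): [17, 10, 49, None, None, 18, None, None, 45, 19, 47, None, 20, None, 48, None, 21]
Rule: These are nodes with exactly 1 non-null child.
Per-node child counts:
  node 17: 2 child(ren)
  node 10: 0 child(ren)
  node 49: 1 child(ren)
  node 18: 1 child(ren)
  node 45: 2 child(ren)
  node 19: 1 child(ren)
  node 20: 1 child(ren)
  node 21: 0 child(ren)
  node 47: 1 child(ren)
  node 48: 0 child(ren)
Matching nodes: [49, 18, 19, 20, 47]
Count of nodes with exactly one child: 5


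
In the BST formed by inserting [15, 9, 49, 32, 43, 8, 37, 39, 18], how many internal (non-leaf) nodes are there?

Tree built from: [15, 9, 49, 32, 43, 8, 37, 39, 18]
Tree (level-order array): [15, 9, 49, 8, None, 32, None, None, None, 18, 43, None, None, 37, None, None, 39]
Rule: An internal node has at least one child.
Per-node child counts:
  node 15: 2 child(ren)
  node 9: 1 child(ren)
  node 8: 0 child(ren)
  node 49: 1 child(ren)
  node 32: 2 child(ren)
  node 18: 0 child(ren)
  node 43: 1 child(ren)
  node 37: 1 child(ren)
  node 39: 0 child(ren)
Matching nodes: [15, 9, 49, 32, 43, 37]
Count of internal (non-leaf) nodes: 6


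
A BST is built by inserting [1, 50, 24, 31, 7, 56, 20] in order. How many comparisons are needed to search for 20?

Search path for 20: 1 -> 50 -> 24 -> 7 -> 20
Found: True
Comparisons: 5


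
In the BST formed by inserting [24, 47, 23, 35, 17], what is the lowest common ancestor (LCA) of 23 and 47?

Tree insertion order: [24, 47, 23, 35, 17]
Tree (level-order array): [24, 23, 47, 17, None, 35]
In a BST, the LCA of p=23, q=47 is the first node v on the
root-to-leaf path with p <= v <= q (go left if both < v, right if both > v).
Walk from root:
  at 24: 23 <= 24 <= 47, this is the LCA
LCA = 24


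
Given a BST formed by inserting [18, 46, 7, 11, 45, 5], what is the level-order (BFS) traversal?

Tree insertion order: [18, 46, 7, 11, 45, 5]
Tree (level-order array): [18, 7, 46, 5, 11, 45]
BFS from the root, enqueuing left then right child of each popped node:
  queue [18] -> pop 18, enqueue [7, 46], visited so far: [18]
  queue [7, 46] -> pop 7, enqueue [5, 11], visited so far: [18, 7]
  queue [46, 5, 11] -> pop 46, enqueue [45], visited so far: [18, 7, 46]
  queue [5, 11, 45] -> pop 5, enqueue [none], visited so far: [18, 7, 46, 5]
  queue [11, 45] -> pop 11, enqueue [none], visited so far: [18, 7, 46, 5, 11]
  queue [45] -> pop 45, enqueue [none], visited so far: [18, 7, 46, 5, 11, 45]
Result: [18, 7, 46, 5, 11, 45]


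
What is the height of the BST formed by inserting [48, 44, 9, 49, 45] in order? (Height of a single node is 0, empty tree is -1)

Insertion order: [48, 44, 9, 49, 45]
Tree (level-order array): [48, 44, 49, 9, 45]
Compute height bottom-up (empty subtree = -1):
  height(9) = 1 + max(-1, -1) = 0
  height(45) = 1 + max(-1, -1) = 0
  height(44) = 1 + max(0, 0) = 1
  height(49) = 1 + max(-1, -1) = 0
  height(48) = 1 + max(1, 0) = 2
Height = 2


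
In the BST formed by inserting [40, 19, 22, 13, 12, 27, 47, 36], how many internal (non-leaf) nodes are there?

Tree built from: [40, 19, 22, 13, 12, 27, 47, 36]
Tree (level-order array): [40, 19, 47, 13, 22, None, None, 12, None, None, 27, None, None, None, 36]
Rule: An internal node has at least one child.
Per-node child counts:
  node 40: 2 child(ren)
  node 19: 2 child(ren)
  node 13: 1 child(ren)
  node 12: 0 child(ren)
  node 22: 1 child(ren)
  node 27: 1 child(ren)
  node 36: 0 child(ren)
  node 47: 0 child(ren)
Matching nodes: [40, 19, 13, 22, 27]
Count of internal (non-leaf) nodes: 5


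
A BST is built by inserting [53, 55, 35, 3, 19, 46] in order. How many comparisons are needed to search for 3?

Search path for 3: 53 -> 35 -> 3
Found: True
Comparisons: 3


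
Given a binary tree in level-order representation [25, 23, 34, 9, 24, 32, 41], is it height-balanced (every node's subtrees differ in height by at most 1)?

Tree (level-order array): [25, 23, 34, 9, 24, 32, 41]
Definition: a tree is height-balanced if, at every node, |h(left) - h(right)| <= 1 (empty subtree has height -1).
Bottom-up per-node check:
  node 9: h_left=-1, h_right=-1, diff=0 [OK], height=0
  node 24: h_left=-1, h_right=-1, diff=0 [OK], height=0
  node 23: h_left=0, h_right=0, diff=0 [OK], height=1
  node 32: h_left=-1, h_right=-1, diff=0 [OK], height=0
  node 41: h_left=-1, h_right=-1, diff=0 [OK], height=0
  node 34: h_left=0, h_right=0, diff=0 [OK], height=1
  node 25: h_left=1, h_right=1, diff=0 [OK], height=2
All nodes satisfy the balance condition.
Result: Balanced


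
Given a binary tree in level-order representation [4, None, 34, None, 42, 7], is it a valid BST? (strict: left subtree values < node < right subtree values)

Level-order array: [4, None, 34, None, 42, 7]
Validate using subtree bounds (lo, hi): at each node, require lo < value < hi,
then recurse left with hi=value and right with lo=value.
Preorder trace (stopping at first violation):
  at node 4 with bounds (-inf, +inf): OK
  at node 34 with bounds (4, +inf): OK
  at node 42 with bounds (34, +inf): OK
  at node 7 with bounds (34, 42): VIOLATION
Node 7 violates its bound: not (34 < 7 < 42).
Result: Not a valid BST


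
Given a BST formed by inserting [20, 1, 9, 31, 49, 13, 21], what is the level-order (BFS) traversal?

Tree insertion order: [20, 1, 9, 31, 49, 13, 21]
Tree (level-order array): [20, 1, 31, None, 9, 21, 49, None, 13]
BFS from the root, enqueuing left then right child of each popped node:
  queue [20] -> pop 20, enqueue [1, 31], visited so far: [20]
  queue [1, 31] -> pop 1, enqueue [9], visited so far: [20, 1]
  queue [31, 9] -> pop 31, enqueue [21, 49], visited so far: [20, 1, 31]
  queue [9, 21, 49] -> pop 9, enqueue [13], visited so far: [20, 1, 31, 9]
  queue [21, 49, 13] -> pop 21, enqueue [none], visited so far: [20, 1, 31, 9, 21]
  queue [49, 13] -> pop 49, enqueue [none], visited so far: [20, 1, 31, 9, 21, 49]
  queue [13] -> pop 13, enqueue [none], visited so far: [20, 1, 31, 9, 21, 49, 13]
Result: [20, 1, 31, 9, 21, 49, 13]


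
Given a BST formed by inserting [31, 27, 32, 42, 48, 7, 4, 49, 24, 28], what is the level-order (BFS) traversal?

Tree insertion order: [31, 27, 32, 42, 48, 7, 4, 49, 24, 28]
Tree (level-order array): [31, 27, 32, 7, 28, None, 42, 4, 24, None, None, None, 48, None, None, None, None, None, 49]
BFS from the root, enqueuing left then right child of each popped node:
  queue [31] -> pop 31, enqueue [27, 32], visited so far: [31]
  queue [27, 32] -> pop 27, enqueue [7, 28], visited so far: [31, 27]
  queue [32, 7, 28] -> pop 32, enqueue [42], visited so far: [31, 27, 32]
  queue [7, 28, 42] -> pop 7, enqueue [4, 24], visited so far: [31, 27, 32, 7]
  queue [28, 42, 4, 24] -> pop 28, enqueue [none], visited so far: [31, 27, 32, 7, 28]
  queue [42, 4, 24] -> pop 42, enqueue [48], visited so far: [31, 27, 32, 7, 28, 42]
  queue [4, 24, 48] -> pop 4, enqueue [none], visited so far: [31, 27, 32, 7, 28, 42, 4]
  queue [24, 48] -> pop 24, enqueue [none], visited so far: [31, 27, 32, 7, 28, 42, 4, 24]
  queue [48] -> pop 48, enqueue [49], visited so far: [31, 27, 32, 7, 28, 42, 4, 24, 48]
  queue [49] -> pop 49, enqueue [none], visited so far: [31, 27, 32, 7, 28, 42, 4, 24, 48, 49]
Result: [31, 27, 32, 7, 28, 42, 4, 24, 48, 49]


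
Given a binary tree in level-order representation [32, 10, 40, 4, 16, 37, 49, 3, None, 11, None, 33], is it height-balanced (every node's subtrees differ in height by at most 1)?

Tree (level-order array): [32, 10, 40, 4, 16, 37, 49, 3, None, 11, None, 33]
Definition: a tree is height-balanced if, at every node, |h(left) - h(right)| <= 1 (empty subtree has height -1).
Bottom-up per-node check:
  node 3: h_left=-1, h_right=-1, diff=0 [OK], height=0
  node 4: h_left=0, h_right=-1, diff=1 [OK], height=1
  node 11: h_left=-1, h_right=-1, diff=0 [OK], height=0
  node 16: h_left=0, h_right=-1, diff=1 [OK], height=1
  node 10: h_left=1, h_right=1, diff=0 [OK], height=2
  node 33: h_left=-1, h_right=-1, diff=0 [OK], height=0
  node 37: h_left=0, h_right=-1, diff=1 [OK], height=1
  node 49: h_left=-1, h_right=-1, diff=0 [OK], height=0
  node 40: h_left=1, h_right=0, diff=1 [OK], height=2
  node 32: h_left=2, h_right=2, diff=0 [OK], height=3
All nodes satisfy the balance condition.
Result: Balanced


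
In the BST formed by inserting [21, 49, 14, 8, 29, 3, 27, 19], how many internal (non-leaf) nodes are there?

Tree built from: [21, 49, 14, 8, 29, 3, 27, 19]
Tree (level-order array): [21, 14, 49, 8, 19, 29, None, 3, None, None, None, 27]
Rule: An internal node has at least one child.
Per-node child counts:
  node 21: 2 child(ren)
  node 14: 2 child(ren)
  node 8: 1 child(ren)
  node 3: 0 child(ren)
  node 19: 0 child(ren)
  node 49: 1 child(ren)
  node 29: 1 child(ren)
  node 27: 0 child(ren)
Matching nodes: [21, 14, 8, 49, 29]
Count of internal (non-leaf) nodes: 5


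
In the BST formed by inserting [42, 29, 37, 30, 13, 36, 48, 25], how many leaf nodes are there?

Tree built from: [42, 29, 37, 30, 13, 36, 48, 25]
Tree (level-order array): [42, 29, 48, 13, 37, None, None, None, 25, 30, None, None, None, None, 36]
Rule: A leaf has 0 children.
Per-node child counts:
  node 42: 2 child(ren)
  node 29: 2 child(ren)
  node 13: 1 child(ren)
  node 25: 0 child(ren)
  node 37: 1 child(ren)
  node 30: 1 child(ren)
  node 36: 0 child(ren)
  node 48: 0 child(ren)
Matching nodes: [25, 36, 48]
Count of leaf nodes: 3


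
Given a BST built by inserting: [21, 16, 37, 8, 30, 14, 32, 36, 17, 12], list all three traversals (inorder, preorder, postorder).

Tree insertion order: [21, 16, 37, 8, 30, 14, 32, 36, 17, 12]
Tree (level-order array): [21, 16, 37, 8, 17, 30, None, None, 14, None, None, None, 32, 12, None, None, 36]
Inorder (L, root, R): [8, 12, 14, 16, 17, 21, 30, 32, 36, 37]
Preorder (root, L, R): [21, 16, 8, 14, 12, 17, 37, 30, 32, 36]
Postorder (L, R, root): [12, 14, 8, 17, 16, 36, 32, 30, 37, 21]


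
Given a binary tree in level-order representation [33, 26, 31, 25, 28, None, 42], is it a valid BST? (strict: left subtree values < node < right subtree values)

Level-order array: [33, 26, 31, 25, 28, None, 42]
Validate using subtree bounds (lo, hi): at each node, require lo < value < hi,
then recurse left with hi=value and right with lo=value.
Preorder trace (stopping at first violation):
  at node 33 with bounds (-inf, +inf): OK
  at node 26 with bounds (-inf, 33): OK
  at node 25 with bounds (-inf, 26): OK
  at node 28 with bounds (26, 33): OK
  at node 31 with bounds (33, +inf): VIOLATION
Node 31 violates its bound: not (33 < 31 < +inf).
Result: Not a valid BST


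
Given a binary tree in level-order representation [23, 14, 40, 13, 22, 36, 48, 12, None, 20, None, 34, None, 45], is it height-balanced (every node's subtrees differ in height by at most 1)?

Tree (level-order array): [23, 14, 40, 13, 22, 36, 48, 12, None, 20, None, 34, None, 45]
Definition: a tree is height-balanced if, at every node, |h(left) - h(right)| <= 1 (empty subtree has height -1).
Bottom-up per-node check:
  node 12: h_left=-1, h_right=-1, diff=0 [OK], height=0
  node 13: h_left=0, h_right=-1, diff=1 [OK], height=1
  node 20: h_left=-1, h_right=-1, diff=0 [OK], height=0
  node 22: h_left=0, h_right=-1, diff=1 [OK], height=1
  node 14: h_left=1, h_right=1, diff=0 [OK], height=2
  node 34: h_left=-1, h_right=-1, diff=0 [OK], height=0
  node 36: h_left=0, h_right=-1, diff=1 [OK], height=1
  node 45: h_left=-1, h_right=-1, diff=0 [OK], height=0
  node 48: h_left=0, h_right=-1, diff=1 [OK], height=1
  node 40: h_left=1, h_right=1, diff=0 [OK], height=2
  node 23: h_left=2, h_right=2, diff=0 [OK], height=3
All nodes satisfy the balance condition.
Result: Balanced


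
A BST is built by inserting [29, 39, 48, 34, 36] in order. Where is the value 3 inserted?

Starting tree (level order): [29, None, 39, 34, 48, None, 36]
Insertion path: 29
Result: insert 3 as left child of 29
Final tree (level order): [29, 3, 39, None, None, 34, 48, None, 36]


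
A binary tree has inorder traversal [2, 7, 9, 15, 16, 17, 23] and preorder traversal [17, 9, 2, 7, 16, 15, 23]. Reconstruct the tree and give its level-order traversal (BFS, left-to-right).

Inorder:  [2, 7, 9, 15, 16, 17, 23]
Preorder: [17, 9, 2, 7, 16, 15, 23]
Algorithm: preorder visits root first, so consume preorder in order;
for each root, split the current inorder slice at that value into
left-subtree inorder and right-subtree inorder, then recurse.
Recursive splits:
  root=17; inorder splits into left=[2, 7, 9, 15, 16], right=[23]
  root=9; inorder splits into left=[2, 7], right=[15, 16]
  root=2; inorder splits into left=[], right=[7]
  root=7; inorder splits into left=[], right=[]
  root=16; inorder splits into left=[15], right=[]
  root=15; inorder splits into left=[], right=[]
  root=23; inorder splits into left=[], right=[]
Reconstructed level-order: [17, 9, 23, 2, 16, 7, 15]


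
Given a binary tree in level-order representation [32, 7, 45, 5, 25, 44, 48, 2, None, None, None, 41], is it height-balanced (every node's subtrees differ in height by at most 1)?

Tree (level-order array): [32, 7, 45, 5, 25, 44, 48, 2, None, None, None, 41]
Definition: a tree is height-balanced if, at every node, |h(left) - h(right)| <= 1 (empty subtree has height -1).
Bottom-up per-node check:
  node 2: h_left=-1, h_right=-1, diff=0 [OK], height=0
  node 5: h_left=0, h_right=-1, diff=1 [OK], height=1
  node 25: h_left=-1, h_right=-1, diff=0 [OK], height=0
  node 7: h_left=1, h_right=0, diff=1 [OK], height=2
  node 41: h_left=-1, h_right=-1, diff=0 [OK], height=0
  node 44: h_left=0, h_right=-1, diff=1 [OK], height=1
  node 48: h_left=-1, h_right=-1, diff=0 [OK], height=0
  node 45: h_left=1, h_right=0, diff=1 [OK], height=2
  node 32: h_left=2, h_right=2, diff=0 [OK], height=3
All nodes satisfy the balance condition.
Result: Balanced


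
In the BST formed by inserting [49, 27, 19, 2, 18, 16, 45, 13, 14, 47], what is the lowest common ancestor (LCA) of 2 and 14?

Tree insertion order: [49, 27, 19, 2, 18, 16, 45, 13, 14, 47]
Tree (level-order array): [49, 27, None, 19, 45, 2, None, None, 47, None, 18, None, None, 16, None, 13, None, None, 14]
In a BST, the LCA of p=2, q=14 is the first node v on the
root-to-leaf path with p <= v <= q (go left if both < v, right if both > v).
Walk from root:
  at 49: both 2 and 14 < 49, go left
  at 27: both 2 and 14 < 27, go left
  at 19: both 2 and 14 < 19, go left
  at 2: 2 <= 2 <= 14, this is the LCA
LCA = 2


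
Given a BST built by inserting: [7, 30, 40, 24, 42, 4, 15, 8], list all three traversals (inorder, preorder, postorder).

Tree insertion order: [7, 30, 40, 24, 42, 4, 15, 8]
Tree (level-order array): [7, 4, 30, None, None, 24, 40, 15, None, None, 42, 8]
Inorder (L, root, R): [4, 7, 8, 15, 24, 30, 40, 42]
Preorder (root, L, R): [7, 4, 30, 24, 15, 8, 40, 42]
Postorder (L, R, root): [4, 8, 15, 24, 42, 40, 30, 7]


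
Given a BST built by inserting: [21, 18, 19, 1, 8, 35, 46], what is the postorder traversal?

Tree insertion order: [21, 18, 19, 1, 8, 35, 46]
Tree (level-order array): [21, 18, 35, 1, 19, None, 46, None, 8]
Postorder traversal: [8, 1, 19, 18, 46, 35, 21]


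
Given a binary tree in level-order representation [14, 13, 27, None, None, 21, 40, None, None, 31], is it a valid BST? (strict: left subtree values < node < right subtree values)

Level-order array: [14, 13, 27, None, None, 21, 40, None, None, 31]
Validate using subtree bounds (lo, hi): at each node, require lo < value < hi,
then recurse left with hi=value and right with lo=value.
Preorder trace (stopping at first violation):
  at node 14 with bounds (-inf, +inf): OK
  at node 13 with bounds (-inf, 14): OK
  at node 27 with bounds (14, +inf): OK
  at node 21 with bounds (14, 27): OK
  at node 40 with bounds (27, +inf): OK
  at node 31 with bounds (27, 40): OK
No violation found at any node.
Result: Valid BST


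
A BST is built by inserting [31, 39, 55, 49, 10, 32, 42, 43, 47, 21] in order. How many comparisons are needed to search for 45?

Search path for 45: 31 -> 39 -> 55 -> 49 -> 42 -> 43 -> 47
Found: False
Comparisons: 7


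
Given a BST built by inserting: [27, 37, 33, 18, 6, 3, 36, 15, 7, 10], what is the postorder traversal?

Tree insertion order: [27, 37, 33, 18, 6, 3, 36, 15, 7, 10]
Tree (level-order array): [27, 18, 37, 6, None, 33, None, 3, 15, None, 36, None, None, 7, None, None, None, None, 10]
Postorder traversal: [3, 10, 7, 15, 6, 18, 36, 33, 37, 27]


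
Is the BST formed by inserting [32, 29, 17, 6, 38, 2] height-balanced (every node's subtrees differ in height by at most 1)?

Tree (level-order array): [32, 29, 38, 17, None, None, None, 6, None, 2]
Definition: a tree is height-balanced if, at every node, |h(left) - h(right)| <= 1 (empty subtree has height -1).
Bottom-up per-node check:
  node 2: h_left=-1, h_right=-1, diff=0 [OK], height=0
  node 6: h_left=0, h_right=-1, diff=1 [OK], height=1
  node 17: h_left=1, h_right=-1, diff=2 [FAIL (|1--1|=2 > 1)], height=2
  node 29: h_left=2, h_right=-1, diff=3 [FAIL (|2--1|=3 > 1)], height=3
  node 38: h_left=-1, h_right=-1, diff=0 [OK], height=0
  node 32: h_left=3, h_right=0, diff=3 [FAIL (|3-0|=3 > 1)], height=4
Node 17 violates the condition: |1 - -1| = 2 > 1.
Result: Not balanced


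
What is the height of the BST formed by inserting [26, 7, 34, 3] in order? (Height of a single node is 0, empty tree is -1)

Insertion order: [26, 7, 34, 3]
Tree (level-order array): [26, 7, 34, 3]
Compute height bottom-up (empty subtree = -1):
  height(3) = 1 + max(-1, -1) = 0
  height(7) = 1 + max(0, -1) = 1
  height(34) = 1 + max(-1, -1) = 0
  height(26) = 1 + max(1, 0) = 2
Height = 2


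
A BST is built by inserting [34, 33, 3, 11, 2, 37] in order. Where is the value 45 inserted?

Starting tree (level order): [34, 33, 37, 3, None, None, None, 2, 11]
Insertion path: 34 -> 37
Result: insert 45 as right child of 37
Final tree (level order): [34, 33, 37, 3, None, None, 45, 2, 11]


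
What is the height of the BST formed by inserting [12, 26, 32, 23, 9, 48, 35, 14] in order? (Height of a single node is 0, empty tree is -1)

Insertion order: [12, 26, 32, 23, 9, 48, 35, 14]
Tree (level-order array): [12, 9, 26, None, None, 23, 32, 14, None, None, 48, None, None, 35]
Compute height bottom-up (empty subtree = -1):
  height(9) = 1 + max(-1, -1) = 0
  height(14) = 1 + max(-1, -1) = 0
  height(23) = 1 + max(0, -1) = 1
  height(35) = 1 + max(-1, -1) = 0
  height(48) = 1 + max(0, -1) = 1
  height(32) = 1 + max(-1, 1) = 2
  height(26) = 1 + max(1, 2) = 3
  height(12) = 1 + max(0, 3) = 4
Height = 4


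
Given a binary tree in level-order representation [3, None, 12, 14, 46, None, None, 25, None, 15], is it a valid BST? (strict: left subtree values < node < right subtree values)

Level-order array: [3, None, 12, 14, 46, None, None, 25, None, 15]
Validate using subtree bounds (lo, hi): at each node, require lo < value < hi,
then recurse left with hi=value and right with lo=value.
Preorder trace (stopping at first violation):
  at node 3 with bounds (-inf, +inf): OK
  at node 12 with bounds (3, +inf): OK
  at node 14 with bounds (3, 12): VIOLATION
Node 14 violates its bound: not (3 < 14 < 12).
Result: Not a valid BST


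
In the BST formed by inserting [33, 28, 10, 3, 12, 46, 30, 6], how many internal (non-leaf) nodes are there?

Tree built from: [33, 28, 10, 3, 12, 46, 30, 6]
Tree (level-order array): [33, 28, 46, 10, 30, None, None, 3, 12, None, None, None, 6]
Rule: An internal node has at least one child.
Per-node child counts:
  node 33: 2 child(ren)
  node 28: 2 child(ren)
  node 10: 2 child(ren)
  node 3: 1 child(ren)
  node 6: 0 child(ren)
  node 12: 0 child(ren)
  node 30: 0 child(ren)
  node 46: 0 child(ren)
Matching nodes: [33, 28, 10, 3]
Count of internal (non-leaf) nodes: 4


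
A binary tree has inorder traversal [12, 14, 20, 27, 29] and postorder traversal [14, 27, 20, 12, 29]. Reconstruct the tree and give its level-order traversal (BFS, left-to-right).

Inorder:   [12, 14, 20, 27, 29]
Postorder: [14, 27, 20, 12, 29]
Algorithm: postorder visits root last, so walk postorder right-to-left;
each value is the root of the current inorder slice — split it at that
value, recurse on the right subtree first, then the left.
Recursive splits:
  root=29; inorder splits into left=[12, 14, 20, 27], right=[]
  root=12; inorder splits into left=[], right=[14, 20, 27]
  root=20; inorder splits into left=[14], right=[27]
  root=27; inorder splits into left=[], right=[]
  root=14; inorder splits into left=[], right=[]
Reconstructed level-order: [29, 12, 20, 14, 27]


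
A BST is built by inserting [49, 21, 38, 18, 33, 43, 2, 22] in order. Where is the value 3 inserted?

Starting tree (level order): [49, 21, None, 18, 38, 2, None, 33, 43, None, None, 22]
Insertion path: 49 -> 21 -> 18 -> 2
Result: insert 3 as right child of 2
Final tree (level order): [49, 21, None, 18, 38, 2, None, 33, 43, None, 3, 22]


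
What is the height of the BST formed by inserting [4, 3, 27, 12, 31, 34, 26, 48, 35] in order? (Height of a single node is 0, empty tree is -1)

Insertion order: [4, 3, 27, 12, 31, 34, 26, 48, 35]
Tree (level-order array): [4, 3, 27, None, None, 12, 31, None, 26, None, 34, None, None, None, 48, 35]
Compute height bottom-up (empty subtree = -1):
  height(3) = 1 + max(-1, -1) = 0
  height(26) = 1 + max(-1, -1) = 0
  height(12) = 1 + max(-1, 0) = 1
  height(35) = 1 + max(-1, -1) = 0
  height(48) = 1 + max(0, -1) = 1
  height(34) = 1 + max(-1, 1) = 2
  height(31) = 1 + max(-1, 2) = 3
  height(27) = 1 + max(1, 3) = 4
  height(4) = 1 + max(0, 4) = 5
Height = 5


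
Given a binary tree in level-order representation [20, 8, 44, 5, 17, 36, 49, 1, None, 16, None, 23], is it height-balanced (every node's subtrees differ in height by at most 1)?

Tree (level-order array): [20, 8, 44, 5, 17, 36, 49, 1, None, 16, None, 23]
Definition: a tree is height-balanced if, at every node, |h(left) - h(right)| <= 1 (empty subtree has height -1).
Bottom-up per-node check:
  node 1: h_left=-1, h_right=-1, diff=0 [OK], height=0
  node 5: h_left=0, h_right=-1, diff=1 [OK], height=1
  node 16: h_left=-1, h_right=-1, diff=0 [OK], height=0
  node 17: h_left=0, h_right=-1, diff=1 [OK], height=1
  node 8: h_left=1, h_right=1, diff=0 [OK], height=2
  node 23: h_left=-1, h_right=-1, diff=0 [OK], height=0
  node 36: h_left=0, h_right=-1, diff=1 [OK], height=1
  node 49: h_left=-1, h_right=-1, diff=0 [OK], height=0
  node 44: h_left=1, h_right=0, diff=1 [OK], height=2
  node 20: h_left=2, h_right=2, diff=0 [OK], height=3
All nodes satisfy the balance condition.
Result: Balanced


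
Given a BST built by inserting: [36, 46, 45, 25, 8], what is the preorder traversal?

Tree insertion order: [36, 46, 45, 25, 8]
Tree (level-order array): [36, 25, 46, 8, None, 45]
Preorder traversal: [36, 25, 8, 46, 45]


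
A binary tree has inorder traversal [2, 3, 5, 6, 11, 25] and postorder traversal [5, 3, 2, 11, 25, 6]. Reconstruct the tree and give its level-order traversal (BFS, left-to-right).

Inorder:   [2, 3, 5, 6, 11, 25]
Postorder: [5, 3, 2, 11, 25, 6]
Algorithm: postorder visits root last, so walk postorder right-to-left;
each value is the root of the current inorder slice — split it at that
value, recurse on the right subtree first, then the left.
Recursive splits:
  root=6; inorder splits into left=[2, 3, 5], right=[11, 25]
  root=25; inorder splits into left=[11], right=[]
  root=11; inorder splits into left=[], right=[]
  root=2; inorder splits into left=[], right=[3, 5]
  root=3; inorder splits into left=[], right=[5]
  root=5; inorder splits into left=[], right=[]
Reconstructed level-order: [6, 2, 25, 3, 11, 5]


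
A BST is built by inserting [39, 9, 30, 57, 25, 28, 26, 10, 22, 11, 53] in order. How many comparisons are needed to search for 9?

Search path for 9: 39 -> 9
Found: True
Comparisons: 2


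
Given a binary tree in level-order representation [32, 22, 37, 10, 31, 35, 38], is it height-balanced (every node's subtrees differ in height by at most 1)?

Tree (level-order array): [32, 22, 37, 10, 31, 35, 38]
Definition: a tree is height-balanced if, at every node, |h(left) - h(right)| <= 1 (empty subtree has height -1).
Bottom-up per-node check:
  node 10: h_left=-1, h_right=-1, diff=0 [OK], height=0
  node 31: h_left=-1, h_right=-1, diff=0 [OK], height=0
  node 22: h_left=0, h_right=0, diff=0 [OK], height=1
  node 35: h_left=-1, h_right=-1, diff=0 [OK], height=0
  node 38: h_left=-1, h_right=-1, diff=0 [OK], height=0
  node 37: h_left=0, h_right=0, diff=0 [OK], height=1
  node 32: h_left=1, h_right=1, diff=0 [OK], height=2
All nodes satisfy the balance condition.
Result: Balanced


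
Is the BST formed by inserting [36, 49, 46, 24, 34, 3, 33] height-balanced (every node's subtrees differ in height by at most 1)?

Tree (level-order array): [36, 24, 49, 3, 34, 46, None, None, None, 33]
Definition: a tree is height-balanced if, at every node, |h(left) - h(right)| <= 1 (empty subtree has height -1).
Bottom-up per-node check:
  node 3: h_left=-1, h_right=-1, diff=0 [OK], height=0
  node 33: h_left=-1, h_right=-1, diff=0 [OK], height=0
  node 34: h_left=0, h_right=-1, diff=1 [OK], height=1
  node 24: h_left=0, h_right=1, diff=1 [OK], height=2
  node 46: h_left=-1, h_right=-1, diff=0 [OK], height=0
  node 49: h_left=0, h_right=-1, diff=1 [OK], height=1
  node 36: h_left=2, h_right=1, diff=1 [OK], height=3
All nodes satisfy the balance condition.
Result: Balanced


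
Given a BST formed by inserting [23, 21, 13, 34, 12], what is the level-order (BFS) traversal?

Tree insertion order: [23, 21, 13, 34, 12]
Tree (level-order array): [23, 21, 34, 13, None, None, None, 12]
BFS from the root, enqueuing left then right child of each popped node:
  queue [23] -> pop 23, enqueue [21, 34], visited so far: [23]
  queue [21, 34] -> pop 21, enqueue [13], visited so far: [23, 21]
  queue [34, 13] -> pop 34, enqueue [none], visited so far: [23, 21, 34]
  queue [13] -> pop 13, enqueue [12], visited so far: [23, 21, 34, 13]
  queue [12] -> pop 12, enqueue [none], visited so far: [23, 21, 34, 13, 12]
Result: [23, 21, 34, 13, 12]


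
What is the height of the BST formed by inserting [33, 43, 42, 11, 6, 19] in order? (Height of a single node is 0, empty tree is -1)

Insertion order: [33, 43, 42, 11, 6, 19]
Tree (level-order array): [33, 11, 43, 6, 19, 42]
Compute height bottom-up (empty subtree = -1):
  height(6) = 1 + max(-1, -1) = 0
  height(19) = 1 + max(-1, -1) = 0
  height(11) = 1 + max(0, 0) = 1
  height(42) = 1 + max(-1, -1) = 0
  height(43) = 1 + max(0, -1) = 1
  height(33) = 1 + max(1, 1) = 2
Height = 2


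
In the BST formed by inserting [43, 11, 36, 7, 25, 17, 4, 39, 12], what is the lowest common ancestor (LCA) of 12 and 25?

Tree insertion order: [43, 11, 36, 7, 25, 17, 4, 39, 12]
Tree (level-order array): [43, 11, None, 7, 36, 4, None, 25, 39, None, None, 17, None, None, None, 12]
In a BST, the LCA of p=12, q=25 is the first node v on the
root-to-leaf path with p <= v <= q (go left if both < v, right if both > v).
Walk from root:
  at 43: both 12 and 25 < 43, go left
  at 11: both 12 and 25 > 11, go right
  at 36: both 12 and 25 < 36, go left
  at 25: 12 <= 25 <= 25, this is the LCA
LCA = 25


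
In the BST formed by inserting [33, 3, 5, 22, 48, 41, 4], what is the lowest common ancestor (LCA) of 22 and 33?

Tree insertion order: [33, 3, 5, 22, 48, 41, 4]
Tree (level-order array): [33, 3, 48, None, 5, 41, None, 4, 22]
In a BST, the LCA of p=22, q=33 is the first node v on the
root-to-leaf path with p <= v <= q (go left if both < v, right if both > v).
Walk from root:
  at 33: 22 <= 33 <= 33, this is the LCA
LCA = 33


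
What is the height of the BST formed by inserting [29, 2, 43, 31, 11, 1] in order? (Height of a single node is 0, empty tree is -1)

Insertion order: [29, 2, 43, 31, 11, 1]
Tree (level-order array): [29, 2, 43, 1, 11, 31]
Compute height bottom-up (empty subtree = -1):
  height(1) = 1 + max(-1, -1) = 0
  height(11) = 1 + max(-1, -1) = 0
  height(2) = 1 + max(0, 0) = 1
  height(31) = 1 + max(-1, -1) = 0
  height(43) = 1 + max(0, -1) = 1
  height(29) = 1 + max(1, 1) = 2
Height = 2


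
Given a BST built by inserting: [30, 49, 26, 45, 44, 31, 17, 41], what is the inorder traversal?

Tree insertion order: [30, 49, 26, 45, 44, 31, 17, 41]
Tree (level-order array): [30, 26, 49, 17, None, 45, None, None, None, 44, None, 31, None, None, 41]
Inorder traversal: [17, 26, 30, 31, 41, 44, 45, 49]


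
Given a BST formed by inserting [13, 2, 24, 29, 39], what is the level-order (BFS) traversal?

Tree insertion order: [13, 2, 24, 29, 39]
Tree (level-order array): [13, 2, 24, None, None, None, 29, None, 39]
BFS from the root, enqueuing left then right child of each popped node:
  queue [13] -> pop 13, enqueue [2, 24], visited so far: [13]
  queue [2, 24] -> pop 2, enqueue [none], visited so far: [13, 2]
  queue [24] -> pop 24, enqueue [29], visited so far: [13, 2, 24]
  queue [29] -> pop 29, enqueue [39], visited so far: [13, 2, 24, 29]
  queue [39] -> pop 39, enqueue [none], visited so far: [13, 2, 24, 29, 39]
Result: [13, 2, 24, 29, 39]


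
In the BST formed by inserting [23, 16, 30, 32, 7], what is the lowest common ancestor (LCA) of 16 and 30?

Tree insertion order: [23, 16, 30, 32, 7]
Tree (level-order array): [23, 16, 30, 7, None, None, 32]
In a BST, the LCA of p=16, q=30 is the first node v on the
root-to-leaf path with p <= v <= q (go left if both < v, right if both > v).
Walk from root:
  at 23: 16 <= 23 <= 30, this is the LCA
LCA = 23


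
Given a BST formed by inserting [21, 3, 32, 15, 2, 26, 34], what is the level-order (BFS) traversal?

Tree insertion order: [21, 3, 32, 15, 2, 26, 34]
Tree (level-order array): [21, 3, 32, 2, 15, 26, 34]
BFS from the root, enqueuing left then right child of each popped node:
  queue [21] -> pop 21, enqueue [3, 32], visited so far: [21]
  queue [3, 32] -> pop 3, enqueue [2, 15], visited so far: [21, 3]
  queue [32, 2, 15] -> pop 32, enqueue [26, 34], visited so far: [21, 3, 32]
  queue [2, 15, 26, 34] -> pop 2, enqueue [none], visited so far: [21, 3, 32, 2]
  queue [15, 26, 34] -> pop 15, enqueue [none], visited so far: [21, 3, 32, 2, 15]
  queue [26, 34] -> pop 26, enqueue [none], visited so far: [21, 3, 32, 2, 15, 26]
  queue [34] -> pop 34, enqueue [none], visited so far: [21, 3, 32, 2, 15, 26, 34]
Result: [21, 3, 32, 2, 15, 26, 34]


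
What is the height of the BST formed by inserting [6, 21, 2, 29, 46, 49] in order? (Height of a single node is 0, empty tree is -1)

Insertion order: [6, 21, 2, 29, 46, 49]
Tree (level-order array): [6, 2, 21, None, None, None, 29, None, 46, None, 49]
Compute height bottom-up (empty subtree = -1):
  height(2) = 1 + max(-1, -1) = 0
  height(49) = 1 + max(-1, -1) = 0
  height(46) = 1 + max(-1, 0) = 1
  height(29) = 1 + max(-1, 1) = 2
  height(21) = 1 + max(-1, 2) = 3
  height(6) = 1 + max(0, 3) = 4
Height = 4


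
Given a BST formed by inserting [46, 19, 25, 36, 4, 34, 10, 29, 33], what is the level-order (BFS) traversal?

Tree insertion order: [46, 19, 25, 36, 4, 34, 10, 29, 33]
Tree (level-order array): [46, 19, None, 4, 25, None, 10, None, 36, None, None, 34, None, 29, None, None, 33]
BFS from the root, enqueuing left then right child of each popped node:
  queue [46] -> pop 46, enqueue [19], visited so far: [46]
  queue [19] -> pop 19, enqueue [4, 25], visited so far: [46, 19]
  queue [4, 25] -> pop 4, enqueue [10], visited so far: [46, 19, 4]
  queue [25, 10] -> pop 25, enqueue [36], visited so far: [46, 19, 4, 25]
  queue [10, 36] -> pop 10, enqueue [none], visited so far: [46, 19, 4, 25, 10]
  queue [36] -> pop 36, enqueue [34], visited so far: [46, 19, 4, 25, 10, 36]
  queue [34] -> pop 34, enqueue [29], visited so far: [46, 19, 4, 25, 10, 36, 34]
  queue [29] -> pop 29, enqueue [33], visited so far: [46, 19, 4, 25, 10, 36, 34, 29]
  queue [33] -> pop 33, enqueue [none], visited so far: [46, 19, 4, 25, 10, 36, 34, 29, 33]
Result: [46, 19, 4, 25, 10, 36, 34, 29, 33]


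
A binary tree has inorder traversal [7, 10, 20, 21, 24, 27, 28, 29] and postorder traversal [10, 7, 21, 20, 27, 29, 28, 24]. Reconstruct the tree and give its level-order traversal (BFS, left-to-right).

Inorder:   [7, 10, 20, 21, 24, 27, 28, 29]
Postorder: [10, 7, 21, 20, 27, 29, 28, 24]
Algorithm: postorder visits root last, so walk postorder right-to-left;
each value is the root of the current inorder slice — split it at that
value, recurse on the right subtree first, then the left.
Recursive splits:
  root=24; inorder splits into left=[7, 10, 20, 21], right=[27, 28, 29]
  root=28; inorder splits into left=[27], right=[29]
  root=29; inorder splits into left=[], right=[]
  root=27; inorder splits into left=[], right=[]
  root=20; inorder splits into left=[7, 10], right=[21]
  root=21; inorder splits into left=[], right=[]
  root=7; inorder splits into left=[], right=[10]
  root=10; inorder splits into left=[], right=[]
Reconstructed level-order: [24, 20, 28, 7, 21, 27, 29, 10]


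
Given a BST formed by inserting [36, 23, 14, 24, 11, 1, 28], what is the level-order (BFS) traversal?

Tree insertion order: [36, 23, 14, 24, 11, 1, 28]
Tree (level-order array): [36, 23, None, 14, 24, 11, None, None, 28, 1]
BFS from the root, enqueuing left then right child of each popped node:
  queue [36] -> pop 36, enqueue [23], visited so far: [36]
  queue [23] -> pop 23, enqueue [14, 24], visited so far: [36, 23]
  queue [14, 24] -> pop 14, enqueue [11], visited so far: [36, 23, 14]
  queue [24, 11] -> pop 24, enqueue [28], visited so far: [36, 23, 14, 24]
  queue [11, 28] -> pop 11, enqueue [1], visited so far: [36, 23, 14, 24, 11]
  queue [28, 1] -> pop 28, enqueue [none], visited so far: [36, 23, 14, 24, 11, 28]
  queue [1] -> pop 1, enqueue [none], visited so far: [36, 23, 14, 24, 11, 28, 1]
Result: [36, 23, 14, 24, 11, 28, 1]


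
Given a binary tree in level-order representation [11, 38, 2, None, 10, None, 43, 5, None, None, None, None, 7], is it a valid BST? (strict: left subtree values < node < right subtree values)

Level-order array: [11, 38, 2, None, 10, None, 43, 5, None, None, None, None, 7]
Validate using subtree bounds (lo, hi): at each node, require lo < value < hi,
then recurse left with hi=value and right with lo=value.
Preorder trace (stopping at first violation):
  at node 11 with bounds (-inf, +inf): OK
  at node 38 with bounds (-inf, 11): VIOLATION
Node 38 violates its bound: not (-inf < 38 < 11).
Result: Not a valid BST


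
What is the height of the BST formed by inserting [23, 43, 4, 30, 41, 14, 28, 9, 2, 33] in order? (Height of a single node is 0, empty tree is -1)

Insertion order: [23, 43, 4, 30, 41, 14, 28, 9, 2, 33]
Tree (level-order array): [23, 4, 43, 2, 14, 30, None, None, None, 9, None, 28, 41, None, None, None, None, 33]
Compute height bottom-up (empty subtree = -1):
  height(2) = 1 + max(-1, -1) = 0
  height(9) = 1 + max(-1, -1) = 0
  height(14) = 1 + max(0, -1) = 1
  height(4) = 1 + max(0, 1) = 2
  height(28) = 1 + max(-1, -1) = 0
  height(33) = 1 + max(-1, -1) = 0
  height(41) = 1 + max(0, -1) = 1
  height(30) = 1 + max(0, 1) = 2
  height(43) = 1 + max(2, -1) = 3
  height(23) = 1 + max(2, 3) = 4
Height = 4


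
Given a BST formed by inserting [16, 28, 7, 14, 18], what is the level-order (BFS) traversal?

Tree insertion order: [16, 28, 7, 14, 18]
Tree (level-order array): [16, 7, 28, None, 14, 18]
BFS from the root, enqueuing left then right child of each popped node:
  queue [16] -> pop 16, enqueue [7, 28], visited so far: [16]
  queue [7, 28] -> pop 7, enqueue [14], visited so far: [16, 7]
  queue [28, 14] -> pop 28, enqueue [18], visited so far: [16, 7, 28]
  queue [14, 18] -> pop 14, enqueue [none], visited so far: [16, 7, 28, 14]
  queue [18] -> pop 18, enqueue [none], visited so far: [16, 7, 28, 14, 18]
Result: [16, 7, 28, 14, 18]


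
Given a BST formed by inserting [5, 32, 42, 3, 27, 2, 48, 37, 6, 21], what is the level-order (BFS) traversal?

Tree insertion order: [5, 32, 42, 3, 27, 2, 48, 37, 6, 21]
Tree (level-order array): [5, 3, 32, 2, None, 27, 42, None, None, 6, None, 37, 48, None, 21]
BFS from the root, enqueuing left then right child of each popped node:
  queue [5] -> pop 5, enqueue [3, 32], visited so far: [5]
  queue [3, 32] -> pop 3, enqueue [2], visited so far: [5, 3]
  queue [32, 2] -> pop 32, enqueue [27, 42], visited so far: [5, 3, 32]
  queue [2, 27, 42] -> pop 2, enqueue [none], visited so far: [5, 3, 32, 2]
  queue [27, 42] -> pop 27, enqueue [6], visited so far: [5, 3, 32, 2, 27]
  queue [42, 6] -> pop 42, enqueue [37, 48], visited so far: [5, 3, 32, 2, 27, 42]
  queue [6, 37, 48] -> pop 6, enqueue [21], visited so far: [5, 3, 32, 2, 27, 42, 6]
  queue [37, 48, 21] -> pop 37, enqueue [none], visited so far: [5, 3, 32, 2, 27, 42, 6, 37]
  queue [48, 21] -> pop 48, enqueue [none], visited so far: [5, 3, 32, 2, 27, 42, 6, 37, 48]
  queue [21] -> pop 21, enqueue [none], visited so far: [5, 3, 32, 2, 27, 42, 6, 37, 48, 21]
Result: [5, 3, 32, 2, 27, 42, 6, 37, 48, 21]
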